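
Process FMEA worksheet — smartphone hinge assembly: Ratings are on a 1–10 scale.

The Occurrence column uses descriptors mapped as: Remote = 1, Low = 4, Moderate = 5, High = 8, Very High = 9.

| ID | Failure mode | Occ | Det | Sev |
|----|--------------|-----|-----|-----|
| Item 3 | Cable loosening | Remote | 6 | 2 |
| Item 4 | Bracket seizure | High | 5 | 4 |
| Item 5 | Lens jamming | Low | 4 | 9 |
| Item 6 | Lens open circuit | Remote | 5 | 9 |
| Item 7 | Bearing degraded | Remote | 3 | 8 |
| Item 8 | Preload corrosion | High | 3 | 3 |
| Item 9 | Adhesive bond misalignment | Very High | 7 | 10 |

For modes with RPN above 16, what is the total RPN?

1075

RPN = Severity × Occurrence × Detection:
  Item 3: 2 × 1 × 6 = 12
  Item 4: 4 × 8 × 5 = 160
  Item 5: 9 × 4 × 4 = 144
  Item 6: 9 × 1 × 5 = 45
  Item 7: 8 × 1 × 3 = 24
  Item 8: 3 × 8 × 3 = 72
  Item 9: 10 × 9 × 7 = 630
RPN > 16: Item 4 (160), Item 5 (144), Item 6 (45), Item 7 (24), Item 8 (72), Item 9 (630).
Sum: 160 + 144 + 45 + 24 + 72 + 630 = 1075.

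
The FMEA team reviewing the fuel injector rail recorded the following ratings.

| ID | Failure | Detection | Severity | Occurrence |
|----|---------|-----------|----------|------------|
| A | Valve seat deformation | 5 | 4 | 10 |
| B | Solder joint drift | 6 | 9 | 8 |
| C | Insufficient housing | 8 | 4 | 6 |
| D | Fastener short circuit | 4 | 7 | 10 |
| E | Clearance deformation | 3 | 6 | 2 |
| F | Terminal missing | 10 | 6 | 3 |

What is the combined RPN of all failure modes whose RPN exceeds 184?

RPN = Severity × Occurrence × Detection:
  A: 4 × 10 × 5 = 200
  B: 9 × 8 × 6 = 432
  C: 4 × 6 × 8 = 192
  D: 7 × 10 × 4 = 280
  E: 6 × 2 × 3 = 36
  F: 6 × 3 × 10 = 180
RPN > 184: A (200), B (432), C (192), D (280).
Sum: 200 + 432 + 192 + 280 = 1104.

1104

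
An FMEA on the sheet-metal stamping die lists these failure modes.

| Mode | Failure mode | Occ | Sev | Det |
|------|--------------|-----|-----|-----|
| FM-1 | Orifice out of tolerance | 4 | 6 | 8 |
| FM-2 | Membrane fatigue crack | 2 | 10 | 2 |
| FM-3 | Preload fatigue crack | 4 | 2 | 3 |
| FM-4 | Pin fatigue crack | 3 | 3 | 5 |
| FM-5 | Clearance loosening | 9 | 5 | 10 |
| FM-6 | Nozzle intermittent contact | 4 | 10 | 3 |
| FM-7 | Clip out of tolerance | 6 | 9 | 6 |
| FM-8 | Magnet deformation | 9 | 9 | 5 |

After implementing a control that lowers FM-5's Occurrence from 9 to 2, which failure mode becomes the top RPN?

RPN = Severity × Occurrence × Detection:
  FM-1: 6 × 4 × 8 = 192
  FM-2: 10 × 2 × 2 = 40
  FM-3: 2 × 4 × 3 = 24
  FM-4: 3 × 3 × 5 = 45
  FM-5: 5 × 9 × 10 = 450
  FM-6: 10 × 4 × 3 = 120
  FM-7: 9 × 6 × 6 = 324
  FM-8: 9 × 9 × 5 = 405
After action: FM-5 → 5 × 2 × 10 = 100.
Revised RPNs: FM-8=405, FM-7=324, FM-1=192, FM-6=120, FM-5=100, FM-4=45, FM-2=40, FM-3=24.
Highest is now FM-8 (405).

FM-8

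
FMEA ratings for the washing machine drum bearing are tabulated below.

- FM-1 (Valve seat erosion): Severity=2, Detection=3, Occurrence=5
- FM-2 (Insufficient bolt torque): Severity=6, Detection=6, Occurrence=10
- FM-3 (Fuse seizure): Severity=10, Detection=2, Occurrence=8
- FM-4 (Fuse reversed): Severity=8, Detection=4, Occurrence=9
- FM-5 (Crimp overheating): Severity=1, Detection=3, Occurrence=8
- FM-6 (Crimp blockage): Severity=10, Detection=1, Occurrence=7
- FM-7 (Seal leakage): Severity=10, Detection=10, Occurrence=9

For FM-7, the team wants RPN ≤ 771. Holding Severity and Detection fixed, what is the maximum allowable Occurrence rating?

7

FM-7: S=10, O=9, D=10 → current RPN = 900.
Fixed product = 100. Need 100 × O ≤ 771, so O ≤ 771/100 = 7.71.
Maximum integer Occurrence rating = 7 (gives RPN 700; O=8 would give 800 > 771).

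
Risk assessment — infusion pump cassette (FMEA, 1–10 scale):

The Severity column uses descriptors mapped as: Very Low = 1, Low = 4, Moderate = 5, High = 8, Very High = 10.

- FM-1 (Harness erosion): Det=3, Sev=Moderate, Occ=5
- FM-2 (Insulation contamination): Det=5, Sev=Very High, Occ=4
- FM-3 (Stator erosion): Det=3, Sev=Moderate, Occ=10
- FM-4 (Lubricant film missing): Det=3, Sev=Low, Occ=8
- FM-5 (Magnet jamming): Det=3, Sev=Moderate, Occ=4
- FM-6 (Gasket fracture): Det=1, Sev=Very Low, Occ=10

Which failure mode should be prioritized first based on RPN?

FM-2

RPN = Severity × Occurrence × Detection:
  FM-1: 5 × 5 × 3 = 75
  FM-2: 10 × 4 × 5 = 200
  FM-3: 5 × 10 × 3 = 150
  FM-4: 4 × 8 × 3 = 96
  FM-5: 5 × 4 × 3 = 60
  FM-6: 1 × 10 × 1 = 10
Highest RPN is 200 → FM-2.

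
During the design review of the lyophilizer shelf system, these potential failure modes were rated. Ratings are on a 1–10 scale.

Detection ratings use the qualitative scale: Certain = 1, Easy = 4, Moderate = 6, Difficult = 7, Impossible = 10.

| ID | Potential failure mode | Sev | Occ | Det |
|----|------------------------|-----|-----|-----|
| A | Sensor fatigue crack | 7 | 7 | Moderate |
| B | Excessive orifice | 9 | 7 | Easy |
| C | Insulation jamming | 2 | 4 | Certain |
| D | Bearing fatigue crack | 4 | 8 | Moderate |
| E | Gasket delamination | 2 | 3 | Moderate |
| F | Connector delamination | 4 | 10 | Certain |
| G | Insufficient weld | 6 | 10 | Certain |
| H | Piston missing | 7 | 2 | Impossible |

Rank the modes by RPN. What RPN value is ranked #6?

RPN = Severity × Occurrence × Detection:
  A: 7 × 7 × 6 = 294
  B: 9 × 7 × 4 = 252
  C: 2 × 4 × 1 = 8
  D: 4 × 8 × 6 = 192
  E: 2 × 3 × 6 = 36
  F: 4 × 10 × 1 = 40
  G: 6 × 10 × 1 = 60
  H: 7 × 2 × 10 = 140
Sorted descending: 294, 252, 192, 140, 60, 40, 36, 8.
The sixth-highest RPN is 40 (F).

40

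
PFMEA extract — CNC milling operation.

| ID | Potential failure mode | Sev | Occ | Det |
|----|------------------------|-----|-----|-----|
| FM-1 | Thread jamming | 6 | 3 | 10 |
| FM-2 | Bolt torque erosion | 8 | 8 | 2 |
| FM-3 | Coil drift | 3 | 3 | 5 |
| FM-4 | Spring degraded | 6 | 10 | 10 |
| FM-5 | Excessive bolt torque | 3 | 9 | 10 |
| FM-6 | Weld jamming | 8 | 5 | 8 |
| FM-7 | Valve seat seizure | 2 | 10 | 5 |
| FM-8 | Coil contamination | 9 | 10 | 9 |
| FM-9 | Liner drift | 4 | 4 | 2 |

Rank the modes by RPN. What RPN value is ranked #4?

RPN = Severity × Occurrence × Detection:
  FM-1: 6 × 3 × 10 = 180
  FM-2: 8 × 8 × 2 = 128
  FM-3: 3 × 3 × 5 = 45
  FM-4: 6 × 10 × 10 = 600
  FM-5: 3 × 9 × 10 = 270
  FM-6: 8 × 5 × 8 = 320
  FM-7: 2 × 10 × 5 = 100
  FM-8: 9 × 10 × 9 = 810
  FM-9: 4 × 4 × 2 = 32
Sorted descending: 810, 600, 320, 270, 180, 128, 100, 45, 32.
The fourth-highest RPN is 270 (FM-5).

270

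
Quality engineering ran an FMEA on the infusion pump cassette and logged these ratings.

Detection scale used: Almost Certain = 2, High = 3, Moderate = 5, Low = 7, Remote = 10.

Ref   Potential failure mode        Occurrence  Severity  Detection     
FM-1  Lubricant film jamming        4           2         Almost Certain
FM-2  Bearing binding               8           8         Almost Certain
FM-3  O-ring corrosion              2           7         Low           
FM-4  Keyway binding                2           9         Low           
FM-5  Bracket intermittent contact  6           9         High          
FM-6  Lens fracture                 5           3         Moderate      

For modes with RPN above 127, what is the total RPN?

RPN = Severity × Occurrence × Detection:
  FM-1: 2 × 4 × 2 = 16
  FM-2: 8 × 8 × 2 = 128
  FM-3: 7 × 2 × 7 = 98
  FM-4: 9 × 2 × 7 = 126
  FM-5: 9 × 6 × 3 = 162
  FM-6: 3 × 5 × 5 = 75
RPN > 127: FM-2 (128), FM-5 (162).
Sum: 128 + 162 = 290.

290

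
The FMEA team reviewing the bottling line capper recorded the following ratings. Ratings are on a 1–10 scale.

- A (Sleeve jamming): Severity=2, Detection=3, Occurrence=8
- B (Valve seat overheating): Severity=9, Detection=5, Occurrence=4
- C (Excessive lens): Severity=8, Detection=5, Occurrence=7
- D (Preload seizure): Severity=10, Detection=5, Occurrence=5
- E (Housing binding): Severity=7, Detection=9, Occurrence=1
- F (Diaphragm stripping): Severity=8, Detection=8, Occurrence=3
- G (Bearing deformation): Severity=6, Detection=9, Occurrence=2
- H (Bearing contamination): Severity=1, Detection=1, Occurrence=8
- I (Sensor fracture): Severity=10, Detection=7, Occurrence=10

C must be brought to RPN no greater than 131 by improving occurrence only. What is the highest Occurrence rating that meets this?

C: S=8, O=7, D=5 → current RPN = 280.
Fixed product = 40. Need 40 × O ≤ 131, so O ≤ 131/40 = 3.27.
Maximum integer Occurrence rating = 3 (gives RPN 120; O=4 would give 160 > 131).

3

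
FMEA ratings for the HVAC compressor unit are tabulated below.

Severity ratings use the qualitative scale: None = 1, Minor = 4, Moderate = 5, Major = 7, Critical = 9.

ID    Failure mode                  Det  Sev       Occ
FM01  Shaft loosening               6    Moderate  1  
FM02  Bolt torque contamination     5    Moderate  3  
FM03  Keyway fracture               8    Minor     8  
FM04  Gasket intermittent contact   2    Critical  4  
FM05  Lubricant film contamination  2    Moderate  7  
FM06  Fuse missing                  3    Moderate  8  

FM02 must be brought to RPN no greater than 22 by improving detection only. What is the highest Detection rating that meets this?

1

FM02: S=5, O=3, D=5 → current RPN = 75.
Fixed product = 15. Need 15 × D ≤ 22, so D ≤ 22/15 = 1.47.
Maximum integer Detection rating = 1 (gives RPN 15; D=2 would give 30 > 22).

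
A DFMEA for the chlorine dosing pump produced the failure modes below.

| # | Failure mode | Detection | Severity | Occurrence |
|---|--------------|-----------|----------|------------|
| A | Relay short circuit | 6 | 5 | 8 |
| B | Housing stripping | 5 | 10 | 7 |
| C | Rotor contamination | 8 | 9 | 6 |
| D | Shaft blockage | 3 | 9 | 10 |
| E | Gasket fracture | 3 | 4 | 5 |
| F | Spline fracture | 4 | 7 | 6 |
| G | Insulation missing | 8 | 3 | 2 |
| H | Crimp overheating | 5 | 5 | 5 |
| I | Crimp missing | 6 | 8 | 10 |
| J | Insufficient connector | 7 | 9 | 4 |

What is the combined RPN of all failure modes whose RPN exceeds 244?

RPN = Severity × Occurrence × Detection:
  A: 5 × 8 × 6 = 240
  B: 10 × 7 × 5 = 350
  C: 9 × 6 × 8 = 432
  D: 9 × 10 × 3 = 270
  E: 4 × 5 × 3 = 60
  F: 7 × 6 × 4 = 168
  G: 3 × 2 × 8 = 48
  H: 5 × 5 × 5 = 125
  I: 8 × 10 × 6 = 480
  J: 9 × 4 × 7 = 252
RPN > 244: B (350), C (432), D (270), I (480), J (252).
Sum: 350 + 432 + 270 + 480 + 252 = 1784.

1784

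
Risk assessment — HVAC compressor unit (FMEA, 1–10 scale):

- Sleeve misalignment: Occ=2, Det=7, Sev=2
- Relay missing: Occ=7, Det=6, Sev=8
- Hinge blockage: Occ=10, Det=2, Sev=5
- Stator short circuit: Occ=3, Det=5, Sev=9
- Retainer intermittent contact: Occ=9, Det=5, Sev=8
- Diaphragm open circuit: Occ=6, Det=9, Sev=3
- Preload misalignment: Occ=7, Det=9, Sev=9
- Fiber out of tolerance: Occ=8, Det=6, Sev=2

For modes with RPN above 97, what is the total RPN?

1660

RPN = Severity × Occurrence × Detection:
  Sleeve misalignment: 2 × 2 × 7 = 28
  Relay missing: 8 × 7 × 6 = 336
  Hinge blockage: 5 × 10 × 2 = 100
  Stator short circuit: 9 × 3 × 5 = 135
  Retainer intermittent contact: 8 × 9 × 5 = 360
  Diaphragm open circuit: 3 × 6 × 9 = 162
  Preload misalignment: 9 × 7 × 9 = 567
  Fiber out of tolerance: 2 × 8 × 6 = 96
RPN > 97: Relay missing (336), Hinge blockage (100), Stator short circuit (135), Retainer intermittent contact (360), Diaphragm open circuit (162), Preload misalignment (567).
Sum: 336 + 100 + 135 + 360 + 162 + 567 = 1660.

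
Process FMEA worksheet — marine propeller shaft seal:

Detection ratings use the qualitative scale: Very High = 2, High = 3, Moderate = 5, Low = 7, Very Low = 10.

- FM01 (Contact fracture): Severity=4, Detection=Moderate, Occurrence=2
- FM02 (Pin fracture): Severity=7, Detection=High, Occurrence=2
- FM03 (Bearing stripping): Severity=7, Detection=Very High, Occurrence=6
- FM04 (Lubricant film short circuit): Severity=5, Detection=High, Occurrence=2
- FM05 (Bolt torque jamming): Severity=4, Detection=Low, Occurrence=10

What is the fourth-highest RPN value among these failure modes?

40

RPN = Severity × Occurrence × Detection:
  FM01: 4 × 2 × 5 = 40
  FM02: 7 × 2 × 3 = 42
  FM03: 7 × 6 × 2 = 84
  FM04: 5 × 2 × 3 = 30
  FM05: 4 × 10 × 7 = 280
Sorted descending: 280, 84, 42, 40, 30.
The fourth-highest RPN is 40 (FM01).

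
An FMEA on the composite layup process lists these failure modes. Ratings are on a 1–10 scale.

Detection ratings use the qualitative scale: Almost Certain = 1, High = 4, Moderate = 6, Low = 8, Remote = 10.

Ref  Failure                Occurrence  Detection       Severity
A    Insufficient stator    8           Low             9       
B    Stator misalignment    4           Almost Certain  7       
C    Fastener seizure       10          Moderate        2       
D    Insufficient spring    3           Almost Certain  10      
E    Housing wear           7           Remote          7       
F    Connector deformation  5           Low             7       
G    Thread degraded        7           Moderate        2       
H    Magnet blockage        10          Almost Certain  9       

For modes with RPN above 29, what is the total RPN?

RPN = Severity × Occurrence × Detection:
  A: 9 × 8 × 8 = 576
  B: 7 × 4 × 1 = 28
  C: 2 × 10 × 6 = 120
  D: 10 × 3 × 1 = 30
  E: 7 × 7 × 10 = 490
  F: 7 × 5 × 8 = 280
  G: 2 × 7 × 6 = 84
  H: 9 × 10 × 1 = 90
RPN > 29: A (576), C (120), D (30), E (490), F (280), G (84), H (90).
Sum: 576 + 120 + 30 + 490 + 280 + 84 + 90 = 1670.

1670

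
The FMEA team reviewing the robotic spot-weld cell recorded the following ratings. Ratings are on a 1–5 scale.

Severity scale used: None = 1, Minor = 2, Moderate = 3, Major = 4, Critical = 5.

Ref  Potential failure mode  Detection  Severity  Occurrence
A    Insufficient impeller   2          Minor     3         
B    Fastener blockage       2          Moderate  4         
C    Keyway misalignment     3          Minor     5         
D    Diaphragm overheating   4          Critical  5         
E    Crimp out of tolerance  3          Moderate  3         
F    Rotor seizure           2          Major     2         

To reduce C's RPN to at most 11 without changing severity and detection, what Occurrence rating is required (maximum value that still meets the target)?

C: S=2, O=5, D=3 → current RPN = 30.
Fixed product = 6. Need 6 × O ≤ 11, so O ≤ 11/6 = 1.83.
Maximum integer Occurrence rating = 1 (gives RPN 6; O=2 would give 12 > 11).

1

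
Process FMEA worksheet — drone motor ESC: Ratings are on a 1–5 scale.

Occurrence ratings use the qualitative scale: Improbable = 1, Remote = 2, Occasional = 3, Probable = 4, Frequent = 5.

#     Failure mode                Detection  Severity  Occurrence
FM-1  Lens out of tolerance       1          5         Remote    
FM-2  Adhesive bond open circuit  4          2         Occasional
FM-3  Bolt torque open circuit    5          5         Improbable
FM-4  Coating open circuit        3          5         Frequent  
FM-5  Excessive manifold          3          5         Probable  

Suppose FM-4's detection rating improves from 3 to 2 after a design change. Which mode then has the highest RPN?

FM-5

RPN = Severity × Occurrence × Detection:
  FM-1: 5 × 2 × 1 = 10
  FM-2: 2 × 3 × 4 = 24
  FM-3: 5 × 1 × 5 = 25
  FM-4: 5 × 5 × 3 = 75
  FM-5: 5 × 4 × 3 = 60
After action: FM-4 → 5 × 5 × 2 = 50.
Revised RPNs: FM-5=60, FM-4=50, FM-3=25, FM-2=24, FM-1=10.
Highest is now FM-5 (60).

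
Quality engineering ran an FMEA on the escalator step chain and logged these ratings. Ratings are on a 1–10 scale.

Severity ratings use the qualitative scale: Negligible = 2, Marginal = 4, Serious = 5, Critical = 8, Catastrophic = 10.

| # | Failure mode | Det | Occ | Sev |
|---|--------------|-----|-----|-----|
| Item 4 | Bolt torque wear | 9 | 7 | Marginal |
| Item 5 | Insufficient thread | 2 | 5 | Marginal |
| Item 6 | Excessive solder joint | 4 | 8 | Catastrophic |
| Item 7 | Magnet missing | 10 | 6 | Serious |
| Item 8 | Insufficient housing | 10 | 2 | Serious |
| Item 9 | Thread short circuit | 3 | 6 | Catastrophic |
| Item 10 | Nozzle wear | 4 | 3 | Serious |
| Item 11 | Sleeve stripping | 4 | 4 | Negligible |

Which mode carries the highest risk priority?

RPN = Severity × Occurrence × Detection:
  Item 4: 4 × 7 × 9 = 252
  Item 5: 4 × 5 × 2 = 40
  Item 6: 10 × 8 × 4 = 320
  Item 7: 5 × 6 × 10 = 300
  Item 8: 5 × 2 × 10 = 100
  Item 9: 10 × 6 × 3 = 180
  Item 10: 5 × 3 × 4 = 60
  Item 11: 2 × 4 × 4 = 32
Highest RPN is 320 → Item 6.

Item 6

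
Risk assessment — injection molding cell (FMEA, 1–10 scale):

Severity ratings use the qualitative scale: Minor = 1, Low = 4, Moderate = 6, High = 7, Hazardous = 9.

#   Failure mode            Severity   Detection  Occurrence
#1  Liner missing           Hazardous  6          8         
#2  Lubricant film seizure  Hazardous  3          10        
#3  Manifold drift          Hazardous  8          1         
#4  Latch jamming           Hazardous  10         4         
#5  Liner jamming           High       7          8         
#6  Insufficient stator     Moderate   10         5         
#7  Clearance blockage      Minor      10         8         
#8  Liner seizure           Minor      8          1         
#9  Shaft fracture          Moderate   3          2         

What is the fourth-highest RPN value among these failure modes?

300

RPN = Severity × Occurrence × Detection:
  #1: 9 × 8 × 6 = 432
  #2: 9 × 10 × 3 = 270
  #3: 9 × 1 × 8 = 72
  #4: 9 × 4 × 10 = 360
  #5: 7 × 8 × 7 = 392
  #6: 6 × 5 × 10 = 300
  #7: 1 × 8 × 10 = 80
  #8: 1 × 1 × 8 = 8
  #9: 6 × 2 × 3 = 36
Sorted descending: 432, 392, 360, 300, 270, 80, 72, 36, 8.
The fourth-highest RPN is 300 (#6).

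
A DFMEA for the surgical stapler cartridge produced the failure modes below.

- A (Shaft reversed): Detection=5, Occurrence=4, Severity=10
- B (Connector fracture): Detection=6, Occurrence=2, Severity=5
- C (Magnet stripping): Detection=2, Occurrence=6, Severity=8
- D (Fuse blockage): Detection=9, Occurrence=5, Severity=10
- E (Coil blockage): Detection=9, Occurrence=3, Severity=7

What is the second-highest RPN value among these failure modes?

RPN = Severity × Occurrence × Detection:
  A: 10 × 4 × 5 = 200
  B: 5 × 2 × 6 = 60
  C: 8 × 6 × 2 = 96
  D: 10 × 5 × 9 = 450
  E: 7 × 3 × 9 = 189
Sorted descending: 450, 200, 189, 96, 60.
The second-highest RPN is 200 (A).

200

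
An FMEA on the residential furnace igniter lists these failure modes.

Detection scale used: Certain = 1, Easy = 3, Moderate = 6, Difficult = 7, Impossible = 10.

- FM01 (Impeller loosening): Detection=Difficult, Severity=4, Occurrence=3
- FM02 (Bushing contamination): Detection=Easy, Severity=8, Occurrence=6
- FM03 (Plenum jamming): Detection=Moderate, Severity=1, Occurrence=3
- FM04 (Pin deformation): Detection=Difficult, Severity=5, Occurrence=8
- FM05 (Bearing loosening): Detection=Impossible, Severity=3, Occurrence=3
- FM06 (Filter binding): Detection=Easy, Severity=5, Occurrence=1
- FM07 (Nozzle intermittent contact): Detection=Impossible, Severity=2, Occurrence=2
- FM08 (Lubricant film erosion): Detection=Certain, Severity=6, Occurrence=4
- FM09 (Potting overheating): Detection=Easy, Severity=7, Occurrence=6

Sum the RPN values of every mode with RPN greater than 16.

RPN = Severity × Occurrence × Detection:
  FM01: 4 × 3 × 7 = 84
  FM02: 8 × 6 × 3 = 144
  FM03: 1 × 3 × 6 = 18
  FM04: 5 × 8 × 7 = 280
  FM05: 3 × 3 × 10 = 90
  FM06: 5 × 1 × 3 = 15
  FM07: 2 × 2 × 10 = 40
  FM08: 6 × 4 × 1 = 24
  FM09: 7 × 6 × 3 = 126
RPN > 16: FM01 (84), FM02 (144), FM03 (18), FM04 (280), FM05 (90), FM07 (40), FM08 (24), FM09 (126).
Sum: 84 + 144 + 18 + 280 + 90 + 40 + 24 + 126 = 806.

806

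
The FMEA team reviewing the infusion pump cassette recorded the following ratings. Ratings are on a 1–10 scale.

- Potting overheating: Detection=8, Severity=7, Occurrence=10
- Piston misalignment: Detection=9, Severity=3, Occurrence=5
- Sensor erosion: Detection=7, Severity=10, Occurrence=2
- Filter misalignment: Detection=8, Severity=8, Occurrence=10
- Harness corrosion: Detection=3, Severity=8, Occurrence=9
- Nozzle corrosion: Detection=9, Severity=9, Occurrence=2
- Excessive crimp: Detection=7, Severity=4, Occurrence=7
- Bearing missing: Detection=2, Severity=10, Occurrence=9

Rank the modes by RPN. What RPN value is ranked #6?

RPN = Severity × Occurrence × Detection:
  Potting overheating: 7 × 10 × 8 = 560
  Piston misalignment: 3 × 5 × 9 = 135
  Sensor erosion: 10 × 2 × 7 = 140
  Filter misalignment: 8 × 10 × 8 = 640
  Harness corrosion: 8 × 9 × 3 = 216
  Nozzle corrosion: 9 × 2 × 9 = 162
  Excessive crimp: 4 × 7 × 7 = 196
  Bearing missing: 10 × 9 × 2 = 180
Sorted descending: 640, 560, 216, 196, 180, 162, 140, 135.
The sixth-highest RPN is 162 (Nozzle corrosion).

162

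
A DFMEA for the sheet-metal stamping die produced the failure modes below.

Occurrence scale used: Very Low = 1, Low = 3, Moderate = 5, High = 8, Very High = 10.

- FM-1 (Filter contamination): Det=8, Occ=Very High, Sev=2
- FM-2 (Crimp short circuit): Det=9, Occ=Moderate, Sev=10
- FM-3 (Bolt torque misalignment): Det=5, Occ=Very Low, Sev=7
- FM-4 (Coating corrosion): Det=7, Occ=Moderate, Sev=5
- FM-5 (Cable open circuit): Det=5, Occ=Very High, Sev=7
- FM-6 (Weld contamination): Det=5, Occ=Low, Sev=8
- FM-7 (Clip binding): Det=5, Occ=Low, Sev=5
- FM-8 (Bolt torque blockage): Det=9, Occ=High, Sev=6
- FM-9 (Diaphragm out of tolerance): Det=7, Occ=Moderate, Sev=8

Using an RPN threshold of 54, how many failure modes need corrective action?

8

RPN = Severity × Occurrence × Detection:
  FM-1: 2 × 10 × 8 = 160
  FM-2: 10 × 5 × 9 = 450
  FM-3: 7 × 1 × 5 = 35
  FM-4: 5 × 5 × 7 = 175
  FM-5: 7 × 10 × 5 = 350
  FM-6: 8 × 3 × 5 = 120
  FM-7: 5 × 3 × 5 = 75
  FM-8: 6 × 8 × 9 = 432
  FM-9: 8 × 5 × 7 = 280
Modes with RPN ≥ 54: FM-1 (160), FM-2 (450), FM-4 (175), FM-5 (350), FM-6 (120), FM-7 (75), FM-8 (432), FM-9 (280) → 8.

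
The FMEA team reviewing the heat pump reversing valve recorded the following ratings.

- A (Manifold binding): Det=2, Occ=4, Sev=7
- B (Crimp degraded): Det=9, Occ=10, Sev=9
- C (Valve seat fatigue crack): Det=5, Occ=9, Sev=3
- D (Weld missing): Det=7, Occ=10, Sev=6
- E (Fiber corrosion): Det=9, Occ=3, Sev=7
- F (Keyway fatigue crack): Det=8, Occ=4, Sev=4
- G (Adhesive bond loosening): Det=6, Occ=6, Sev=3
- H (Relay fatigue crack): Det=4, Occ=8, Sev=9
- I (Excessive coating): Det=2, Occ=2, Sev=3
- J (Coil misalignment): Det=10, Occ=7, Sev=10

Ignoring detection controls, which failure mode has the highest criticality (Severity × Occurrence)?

B

Criticality = Severity × Occurrence:
  A: 7 × 4 = 28
  B: 9 × 10 = 90
  C: 3 × 9 = 27
  D: 6 × 10 = 60
  E: 7 × 3 = 21
  F: 4 × 4 = 16
  G: 3 × 6 = 18
  H: 9 × 8 = 72
  I: 3 × 2 = 6
  J: 10 × 7 = 70
Highest criticality is 90 → B.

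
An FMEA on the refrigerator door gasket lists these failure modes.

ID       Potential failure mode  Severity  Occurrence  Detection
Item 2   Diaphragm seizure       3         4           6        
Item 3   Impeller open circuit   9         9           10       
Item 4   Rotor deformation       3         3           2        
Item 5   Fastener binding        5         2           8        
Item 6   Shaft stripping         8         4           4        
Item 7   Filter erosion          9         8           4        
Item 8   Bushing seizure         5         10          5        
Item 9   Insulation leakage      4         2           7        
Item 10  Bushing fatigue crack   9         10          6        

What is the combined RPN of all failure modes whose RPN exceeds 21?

RPN = Severity × Occurrence × Detection:
  Item 2: 3 × 4 × 6 = 72
  Item 3: 9 × 9 × 10 = 810
  Item 4: 3 × 3 × 2 = 18
  Item 5: 5 × 2 × 8 = 80
  Item 6: 8 × 4 × 4 = 128
  Item 7: 9 × 8 × 4 = 288
  Item 8: 5 × 10 × 5 = 250
  Item 9: 4 × 2 × 7 = 56
  Item 10: 9 × 10 × 6 = 540
RPN > 21: Item 2 (72), Item 3 (810), Item 5 (80), Item 6 (128), Item 7 (288), Item 8 (250), Item 9 (56), Item 10 (540).
Sum: 72 + 810 + 80 + 128 + 288 + 250 + 56 + 540 = 2224.

2224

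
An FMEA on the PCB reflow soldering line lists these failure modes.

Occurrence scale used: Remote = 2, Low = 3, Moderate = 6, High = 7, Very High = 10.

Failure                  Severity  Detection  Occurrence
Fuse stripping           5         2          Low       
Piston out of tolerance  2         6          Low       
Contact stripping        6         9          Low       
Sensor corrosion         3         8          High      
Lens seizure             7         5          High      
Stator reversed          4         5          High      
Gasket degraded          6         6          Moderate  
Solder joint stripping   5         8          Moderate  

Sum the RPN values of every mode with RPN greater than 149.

RPN = Severity × Occurrence × Detection:
  Fuse stripping: 5 × 3 × 2 = 30
  Piston out of tolerance: 2 × 3 × 6 = 36
  Contact stripping: 6 × 3 × 9 = 162
  Sensor corrosion: 3 × 7 × 8 = 168
  Lens seizure: 7 × 7 × 5 = 245
  Stator reversed: 4 × 7 × 5 = 140
  Gasket degraded: 6 × 6 × 6 = 216
  Solder joint stripping: 5 × 6 × 8 = 240
RPN > 149: Contact stripping (162), Sensor corrosion (168), Lens seizure (245), Gasket degraded (216), Solder joint stripping (240).
Sum: 162 + 168 + 245 + 216 + 240 = 1031.

1031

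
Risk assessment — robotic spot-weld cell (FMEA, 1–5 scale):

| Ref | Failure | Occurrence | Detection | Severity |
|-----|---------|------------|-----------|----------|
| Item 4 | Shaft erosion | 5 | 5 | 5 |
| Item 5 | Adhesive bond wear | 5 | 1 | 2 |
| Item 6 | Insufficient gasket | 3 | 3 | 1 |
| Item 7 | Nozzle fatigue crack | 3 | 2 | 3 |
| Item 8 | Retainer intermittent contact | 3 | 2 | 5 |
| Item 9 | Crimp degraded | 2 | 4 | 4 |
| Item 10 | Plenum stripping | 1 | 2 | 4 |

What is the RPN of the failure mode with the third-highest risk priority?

RPN = Severity × Occurrence × Detection:
  Item 4: 5 × 5 × 5 = 125
  Item 5: 2 × 5 × 1 = 10
  Item 6: 1 × 3 × 3 = 9
  Item 7: 3 × 3 × 2 = 18
  Item 8: 5 × 3 × 2 = 30
  Item 9: 4 × 2 × 4 = 32
  Item 10: 4 × 1 × 2 = 8
Sorted descending: 125, 32, 30, 18, 10, 9, 8.
The third-highest RPN is 30 (Item 8).

30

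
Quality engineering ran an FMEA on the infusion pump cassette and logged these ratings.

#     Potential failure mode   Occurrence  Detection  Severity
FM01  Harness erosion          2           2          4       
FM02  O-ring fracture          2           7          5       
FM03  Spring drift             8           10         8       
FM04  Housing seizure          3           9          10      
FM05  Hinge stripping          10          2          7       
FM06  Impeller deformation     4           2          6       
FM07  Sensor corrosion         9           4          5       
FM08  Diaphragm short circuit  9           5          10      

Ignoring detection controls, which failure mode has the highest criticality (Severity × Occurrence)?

FM08

Criticality = Severity × Occurrence:
  FM01: 4 × 2 = 8
  FM02: 5 × 2 = 10
  FM03: 8 × 8 = 64
  FM04: 10 × 3 = 30
  FM05: 7 × 10 = 70
  FM06: 6 × 4 = 24
  FM07: 5 × 9 = 45
  FM08: 10 × 9 = 90
Highest criticality is 90 → FM08.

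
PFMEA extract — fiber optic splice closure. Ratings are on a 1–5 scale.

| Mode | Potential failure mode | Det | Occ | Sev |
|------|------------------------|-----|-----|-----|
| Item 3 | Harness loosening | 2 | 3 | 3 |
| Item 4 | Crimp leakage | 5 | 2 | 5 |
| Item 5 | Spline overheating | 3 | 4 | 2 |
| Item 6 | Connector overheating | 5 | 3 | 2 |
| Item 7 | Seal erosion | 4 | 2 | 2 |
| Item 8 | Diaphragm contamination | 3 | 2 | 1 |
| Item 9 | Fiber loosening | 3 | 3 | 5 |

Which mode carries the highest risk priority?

Item 4

RPN = Severity × Occurrence × Detection:
  Item 3: 3 × 3 × 2 = 18
  Item 4: 5 × 2 × 5 = 50
  Item 5: 2 × 4 × 3 = 24
  Item 6: 2 × 3 × 5 = 30
  Item 7: 2 × 2 × 4 = 16
  Item 8: 1 × 2 × 3 = 6
  Item 9: 5 × 3 × 3 = 45
Highest RPN is 50 → Item 4.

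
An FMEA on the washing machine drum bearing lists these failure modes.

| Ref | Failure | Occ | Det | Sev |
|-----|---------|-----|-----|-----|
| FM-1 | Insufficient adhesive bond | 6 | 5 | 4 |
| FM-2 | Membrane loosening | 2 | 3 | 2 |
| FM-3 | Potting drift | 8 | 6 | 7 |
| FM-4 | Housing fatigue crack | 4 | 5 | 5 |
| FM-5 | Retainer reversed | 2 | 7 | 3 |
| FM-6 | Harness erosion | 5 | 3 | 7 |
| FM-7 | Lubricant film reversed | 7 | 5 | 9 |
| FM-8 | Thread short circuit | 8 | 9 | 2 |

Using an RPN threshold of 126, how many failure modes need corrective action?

3

RPN = Severity × Occurrence × Detection:
  FM-1: 4 × 6 × 5 = 120
  FM-2: 2 × 2 × 3 = 12
  FM-3: 7 × 8 × 6 = 336
  FM-4: 5 × 4 × 5 = 100
  FM-5: 3 × 2 × 7 = 42
  FM-6: 7 × 5 × 3 = 105
  FM-7: 9 × 7 × 5 = 315
  FM-8: 2 × 8 × 9 = 144
Modes with RPN ≥ 126: FM-3 (336), FM-7 (315), FM-8 (144) → 3.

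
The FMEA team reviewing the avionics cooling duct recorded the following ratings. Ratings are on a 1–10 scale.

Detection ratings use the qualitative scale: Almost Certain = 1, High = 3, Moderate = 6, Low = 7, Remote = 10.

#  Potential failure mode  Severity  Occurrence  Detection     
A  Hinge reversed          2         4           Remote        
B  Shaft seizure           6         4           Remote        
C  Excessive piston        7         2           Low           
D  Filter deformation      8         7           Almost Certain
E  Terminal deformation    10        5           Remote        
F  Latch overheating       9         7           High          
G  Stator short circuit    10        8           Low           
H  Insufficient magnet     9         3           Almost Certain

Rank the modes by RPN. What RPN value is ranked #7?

56

RPN = Severity × Occurrence × Detection:
  A: 2 × 4 × 10 = 80
  B: 6 × 4 × 10 = 240
  C: 7 × 2 × 7 = 98
  D: 8 × 7 × 1 = 56
  E: 10 × 5 × 10 = 500
  F: 9 × 7 × 3 = 189
  G: 10 × 8 × 7 = 560
  H: 9 × 3 × 1 = 27
Sorted descending: 560, 500, 240, 189, 98, 80, 56, 27.
The seventh-highest RPN is 56 (D).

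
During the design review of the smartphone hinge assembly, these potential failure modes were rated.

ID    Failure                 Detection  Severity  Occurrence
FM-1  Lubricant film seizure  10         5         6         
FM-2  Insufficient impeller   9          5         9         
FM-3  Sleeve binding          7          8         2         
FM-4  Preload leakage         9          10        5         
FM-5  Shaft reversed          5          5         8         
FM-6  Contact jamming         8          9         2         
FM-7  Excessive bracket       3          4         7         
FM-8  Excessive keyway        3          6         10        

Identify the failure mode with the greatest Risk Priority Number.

FM-4

RPN = Severity × Occurrence × Detection:
  FM-1: 5 × 6 × 10 = 300
  FM-2: 5 × 9 × 9 = 405
  FM-3: 8 × 2 × 7 = 112
  FM-4: 10 × 5 × 9 = 450
  FM-5: 5 × 8 × 5 = 200
  FM-6: 9 × 2 × 8 = 144
  FM-7: 4 × 7 × 3 = 84
  FM-8: 6 × 10 × 3 = 180
Highest RPN is 450 → FM-4.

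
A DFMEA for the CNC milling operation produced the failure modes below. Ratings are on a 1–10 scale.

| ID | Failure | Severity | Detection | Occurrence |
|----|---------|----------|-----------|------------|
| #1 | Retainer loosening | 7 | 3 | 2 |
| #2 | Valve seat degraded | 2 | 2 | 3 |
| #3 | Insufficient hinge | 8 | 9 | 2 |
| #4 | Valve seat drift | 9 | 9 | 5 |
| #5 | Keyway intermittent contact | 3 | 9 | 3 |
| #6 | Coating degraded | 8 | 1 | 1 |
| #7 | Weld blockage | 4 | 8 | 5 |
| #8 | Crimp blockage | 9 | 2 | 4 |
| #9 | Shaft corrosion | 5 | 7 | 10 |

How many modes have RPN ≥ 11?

RPN = Severity × Occurrence × Detection:
  #1: 7 × 2 × 3 = 42
  #2: 2 × 3 × 2 = 12
  #3: 8 × 2 × 9 = 144
  #4: 9 × 5 × 9 = 405
  #5: 3 × 3 × 9 = 81
  #6: 8 × 1 × 1 = 8
  #7: 4 × 5 × 8 = 160
  #8: 9 × 4 × 2 = 72
  #9: 5 × 10 × 7 = 350
Modes with RPN ≥ 11: #1 (42), #2 (12), #3 (144), #4 (405), #5 (81), #7 (160), #8 (72), #9 (350) → 8.

8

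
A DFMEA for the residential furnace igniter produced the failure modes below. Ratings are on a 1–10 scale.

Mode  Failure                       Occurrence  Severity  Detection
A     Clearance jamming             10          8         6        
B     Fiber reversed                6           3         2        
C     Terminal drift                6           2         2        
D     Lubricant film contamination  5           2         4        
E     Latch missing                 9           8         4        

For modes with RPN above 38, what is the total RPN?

RPN = Severity × Occurrence × Detection:
  A: 8 × 10 × 6 = 480
  B: 3 × 6 × 2 = 36
  C: 2 × 6 × 2 = 24
  D: 2 × 5 × 4 = 40
  E: 8 × 9 × 4 = 288
RPN > 38: A (480), D (40), E (288).
Sum: 480 + 40 + 288 = 808.

808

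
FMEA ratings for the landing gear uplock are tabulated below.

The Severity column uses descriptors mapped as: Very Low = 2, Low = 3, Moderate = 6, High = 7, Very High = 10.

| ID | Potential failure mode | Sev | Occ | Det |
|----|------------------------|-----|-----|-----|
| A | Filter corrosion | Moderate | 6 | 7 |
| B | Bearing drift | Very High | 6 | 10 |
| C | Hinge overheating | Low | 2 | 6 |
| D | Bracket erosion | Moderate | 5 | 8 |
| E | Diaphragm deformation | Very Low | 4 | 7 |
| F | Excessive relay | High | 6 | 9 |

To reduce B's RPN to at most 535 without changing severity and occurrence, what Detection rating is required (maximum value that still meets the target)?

8

B: S=10, O=6, D=10 → current RPN = 600.
Fixed product = 60. Need 60 × D ≤ 535, so D ≤ 535/60 = 8.92.
Maximum integer Detection rating = 8 (gives RPN 480; D=9 would give 540 > 535).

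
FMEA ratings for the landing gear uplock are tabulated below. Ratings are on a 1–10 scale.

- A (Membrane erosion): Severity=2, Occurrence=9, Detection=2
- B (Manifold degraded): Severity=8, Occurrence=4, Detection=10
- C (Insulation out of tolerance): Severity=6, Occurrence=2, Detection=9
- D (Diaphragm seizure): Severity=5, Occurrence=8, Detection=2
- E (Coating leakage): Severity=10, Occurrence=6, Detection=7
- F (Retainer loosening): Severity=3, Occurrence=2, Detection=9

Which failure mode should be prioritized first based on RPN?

RPN = Severity × Occurrence × Detection:
  A: 2 × 9 × 2 = 36
  B: 8 × 4 × 10 = 320
  C: 6 × 2 × 9 = 108
  D: 5 × 8 × 2 = 80
  E: 10 × 6 × 7 = 420
  F: 3 × 2 × 9 = 54
Highest RPN is 420 → E.

E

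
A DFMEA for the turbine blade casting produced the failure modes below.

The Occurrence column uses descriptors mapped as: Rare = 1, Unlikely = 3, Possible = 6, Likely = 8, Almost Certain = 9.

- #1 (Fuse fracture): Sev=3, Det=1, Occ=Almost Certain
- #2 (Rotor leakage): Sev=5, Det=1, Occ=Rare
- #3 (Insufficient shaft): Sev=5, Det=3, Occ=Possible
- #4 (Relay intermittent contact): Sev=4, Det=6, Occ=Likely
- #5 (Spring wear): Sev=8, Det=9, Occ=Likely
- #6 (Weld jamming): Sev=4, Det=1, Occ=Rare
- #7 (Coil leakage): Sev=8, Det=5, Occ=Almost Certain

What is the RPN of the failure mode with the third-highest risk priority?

RPN = Severity × Occurrence × Detection:
  #1: 3 × 9 × 1 = 27
  #2: 5 × 1 × 1 = 5
  #3: 5 × 6 × 3 = 90
  #4: 4 × 8 × 6 = 192
  #5: 8 × 8 × 9 = 576
  #6: 4 × 1 × 1 = 4
  #7: 8 × 9 × 5 = 360
Sorted descending: 576, 360, 192, 90, 27, 5, 4.
The third-highest RPN is 192 (#4).

192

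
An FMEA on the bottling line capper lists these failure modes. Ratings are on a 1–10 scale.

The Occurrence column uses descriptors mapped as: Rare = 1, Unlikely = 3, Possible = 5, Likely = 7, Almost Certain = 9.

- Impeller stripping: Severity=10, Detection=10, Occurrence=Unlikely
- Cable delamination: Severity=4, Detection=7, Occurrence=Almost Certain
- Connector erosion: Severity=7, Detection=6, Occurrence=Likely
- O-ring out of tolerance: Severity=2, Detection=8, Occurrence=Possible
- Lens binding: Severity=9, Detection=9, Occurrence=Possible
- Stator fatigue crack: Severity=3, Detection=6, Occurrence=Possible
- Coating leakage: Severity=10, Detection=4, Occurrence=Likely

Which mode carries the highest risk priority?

RPN = Severity × Occurrence × Detection:
  Impeller stripping: 10 × 3 × 10 = 300
  Cable delamination: 4 × 9 × 7 = 252
  Connector erosion: 7 × 7 × 6 = 294
  O-ring out of tolerance: 2 × 5 × 8 = 80
  Lens binding: 9 × 5 × 9 = 405
  Stator fatigue crack: 3 × 5 × 6 = 90
  Coating leakage: 10 × 7 × 4 = 280
Highest RPN is 405 → Lens binding.

Lens binding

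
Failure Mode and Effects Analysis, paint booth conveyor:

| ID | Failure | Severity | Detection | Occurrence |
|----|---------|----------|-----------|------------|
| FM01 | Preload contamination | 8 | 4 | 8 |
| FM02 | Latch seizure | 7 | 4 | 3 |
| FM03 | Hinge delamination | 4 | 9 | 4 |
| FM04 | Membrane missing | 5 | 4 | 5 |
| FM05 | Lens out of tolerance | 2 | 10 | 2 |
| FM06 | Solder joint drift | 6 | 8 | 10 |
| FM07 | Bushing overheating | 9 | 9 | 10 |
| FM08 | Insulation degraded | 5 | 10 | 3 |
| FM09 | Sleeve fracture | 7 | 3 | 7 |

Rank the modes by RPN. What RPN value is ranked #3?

RPN = Severity × Occurrence × Detection:
  FM01: 8 × 8 × 4 = 256
  FM02: 7 × 3 × 4 = 84
  FM03: 4 × 4 × 9 = 144
  FM04: 5 × 5 × 4 = 100
  FM05: 2 × 2 × 10 = 40
  FM06: 6 × 10 × 8 = 480
  FM07: 9 × 10 × 9 = 810
  FM08: 5 × 3 × 10 = 150
  FM09: 7 × 7 × 3 = 147
Sorted descending: 810, 480, 256, 150, 147, 144, 100, 84, 40.
The third-highest RPN is 256 (FM01).

256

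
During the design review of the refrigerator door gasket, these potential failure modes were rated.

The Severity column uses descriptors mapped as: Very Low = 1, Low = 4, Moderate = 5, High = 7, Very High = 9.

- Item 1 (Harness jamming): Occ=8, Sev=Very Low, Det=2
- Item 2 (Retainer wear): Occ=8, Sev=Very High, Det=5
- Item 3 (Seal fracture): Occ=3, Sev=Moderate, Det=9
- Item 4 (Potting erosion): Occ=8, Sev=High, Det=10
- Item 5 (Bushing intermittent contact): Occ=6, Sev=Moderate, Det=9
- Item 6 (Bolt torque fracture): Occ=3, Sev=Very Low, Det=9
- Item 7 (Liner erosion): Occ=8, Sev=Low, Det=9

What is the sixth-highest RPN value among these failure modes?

RPN = Severity × Occurrence × Detection:
  Item 1: 1 × 8 × 2 = 16
  Item 2: 9 × 8 × 5 = 360
  Item 3: 5 × 3 × 9 = 135
  Item 4: 7 × 8 × 10 = 560
  Item 5: 5 × 6 × 9 = 270
  Item 6: 1 × 3 × 9 = 27
  Item 7: 4 × 8 × 9 = 288
Sorted descending: 560, 360, 288, 270, 135, 27, 16.
The sixth-highest RPN is 27 (Item 6).

27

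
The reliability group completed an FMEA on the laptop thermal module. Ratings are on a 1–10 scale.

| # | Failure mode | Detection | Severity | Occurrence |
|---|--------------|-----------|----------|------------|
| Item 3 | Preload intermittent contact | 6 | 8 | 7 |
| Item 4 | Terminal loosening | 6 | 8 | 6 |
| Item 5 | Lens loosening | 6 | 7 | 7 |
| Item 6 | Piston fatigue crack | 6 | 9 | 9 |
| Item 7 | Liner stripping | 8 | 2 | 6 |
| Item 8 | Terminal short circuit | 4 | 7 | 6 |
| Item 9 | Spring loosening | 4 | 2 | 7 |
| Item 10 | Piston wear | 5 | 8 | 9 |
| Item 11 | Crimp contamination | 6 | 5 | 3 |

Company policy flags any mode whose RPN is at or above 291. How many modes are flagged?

RPN = Severity × Occurrence × Detection:
  Item 3: 8 × 7 × 6 = 336
  Item 4: 8 × 6 × 6 = 288
  Item 5: 7 × 7 × 6 = 294
  Item 6: 9 × 9 × 6 = 486
  Item 7: 2 × 6 × 8 = 96
  Item 8: 7 × 6 × 4 = 168
  Item 9: 2 × 7 × 4 = 56
  Item 10: 8 × 9 × 5 = 360
  Item 11: 5 × 3 × 6 = 90
Modes with RPN ≥ 291: Item 3 (336), Item 5 (294), Item 6 (486), Item 10 (360) → 4.

4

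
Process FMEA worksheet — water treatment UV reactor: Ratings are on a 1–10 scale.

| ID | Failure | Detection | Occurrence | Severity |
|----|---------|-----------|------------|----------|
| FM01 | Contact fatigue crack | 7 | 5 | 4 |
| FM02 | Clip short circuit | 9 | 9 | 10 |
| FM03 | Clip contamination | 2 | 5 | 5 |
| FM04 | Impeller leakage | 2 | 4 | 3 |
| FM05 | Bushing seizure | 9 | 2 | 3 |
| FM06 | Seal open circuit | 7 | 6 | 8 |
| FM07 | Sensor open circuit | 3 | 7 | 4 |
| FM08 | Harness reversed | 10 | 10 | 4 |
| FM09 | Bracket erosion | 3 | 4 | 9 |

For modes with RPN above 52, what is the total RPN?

1932

RPN = Severity × Occurrence × Detection:
  FM01: 4 × 5 × 7 = 140
  FM02: 10 × 9 × 9 = 810
  FM03: 5 × 5 × 2 = 50
  FM04: 3 × 4 × 2 = 24
  FM05: 3 × 2 × 9 = 54
  FM06: 8 × 6 × 7 = 336
  FM07: 4 × 7 × 3 = 84
  FM08: 4 × 10 × 10 = 400
  FM09: 9 × 4 × 3 = 108
RPN > 52: FM01 (140), FM02 (810), FM05 (54), FM06 (336), FM07 (84), FM08 (400), FM09 (108).
Sum: 140 + 810 + 54 + 336 + 84 + 400 + 108 = 1932.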